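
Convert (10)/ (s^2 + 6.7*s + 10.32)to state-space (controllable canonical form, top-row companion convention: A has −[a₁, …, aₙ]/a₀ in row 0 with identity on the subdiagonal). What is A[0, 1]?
Reachable canonical form for den = s^2 + 6.7*s + 10.32: top row of A = -[a₁,a₂,...,aₙ]/a₀, ones on the subdiagonal, zeros elsewhere.
A = [[-6.7, -10.32], [1, 0]].
A[0,1] = -10.32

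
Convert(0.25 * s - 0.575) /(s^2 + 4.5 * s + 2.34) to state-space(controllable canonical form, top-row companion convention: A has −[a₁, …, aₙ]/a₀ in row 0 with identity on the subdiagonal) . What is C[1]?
Reachable canonical form: C = numerator coefficients (right-aligned, zero-padded to length n).
num = 0.25*s - 0.575, C = [[0.25, -0.575]].
C[1] = -0.575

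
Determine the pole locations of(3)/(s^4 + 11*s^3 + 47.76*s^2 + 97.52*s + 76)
Set denominator = 0: s^4 + 11*s^3 + 47.76*s^2 + 97.52*s + 76 = (s + 3.8)(s + 2)(s^2 + 5.2*s + 10) = 0 → Poles: -2, -2.6 + 1.8j, -2.6 - 1.8j, -3.8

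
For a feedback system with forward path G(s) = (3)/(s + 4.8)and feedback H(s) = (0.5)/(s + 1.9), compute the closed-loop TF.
Closed-loop T = G/(1+GH).
Numerator: G_num * H_den = 3*s + 5.7.
Denominator: G_den * H_den + G_num * H_num = (s^2 + 6.7*s + 9.12) + (1.5) = s^2 + 6.7*s + 10.62.
T(s) = (3*s + 5.7)/(s^2 + 6.7*s + 10.62)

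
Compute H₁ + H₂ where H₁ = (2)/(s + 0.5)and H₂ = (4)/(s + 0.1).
Parallel: H = H₁ + H₂ = (n₁·d₂ + n₂·d₁)/(d₁·d₂).
n₁·d₂ = 2*s + 0.2. n₂·d₁ = 4*s + 2. Sum = 6*s + 2.2. d₁·d₂ = s^2 + 0.6*s + 0.05.
H(s) = (6*s + 2.2)/(s^2 + 0.6*s + 0.05)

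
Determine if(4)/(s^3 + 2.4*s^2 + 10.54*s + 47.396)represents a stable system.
Denominator: s^3 + 2.4*s^2 + 10.54*s + 47.396 = (s + 3.4)(s^2 - s + 13.94). Poles: -3.4, 0.5 + 3.7j, 0.5 - 3.7j. All Re(p)<0: No (unstable)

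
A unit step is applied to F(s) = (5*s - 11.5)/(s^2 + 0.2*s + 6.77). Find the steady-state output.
FVT: lim_{t→∞} y(t) = lim_{s→0} s*Y(s) where Y(s) = F(s)/s.
= lim_{s→0} F(s) = F(0) = num(0)/den(0) = -11.5/6.77 = -1.699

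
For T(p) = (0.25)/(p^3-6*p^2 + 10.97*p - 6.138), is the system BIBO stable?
Denominator: p^3 - 6*p^2 + 10.97*p - 6.138 = (p - 1.1)(p - 3.1)(p - 1.8). Poles: 1.1, 1.8, 3.1. All Re(p)<0: No (unstable)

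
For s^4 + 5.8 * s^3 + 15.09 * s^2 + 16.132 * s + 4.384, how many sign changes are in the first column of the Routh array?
Routh array:
s^4: [1, 15.09, 4.384]; s^3: [5.8, 16.132]; s^2: [12.3086, 4.384]; s^1: [14.0662]; s^0: [4.384]
First column: [1, 5.8, 12.3086, 14.0662, 4.384]. Sign changes = 0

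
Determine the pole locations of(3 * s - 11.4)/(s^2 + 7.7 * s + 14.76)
Set denominator = 0: s^2 + 7.7*s + 14.76 = (s + 4.1)(s + 3.6) = 0 → Poles: -3.6, -4.1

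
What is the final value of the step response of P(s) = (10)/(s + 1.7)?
FVT: lim_{t→∞} y(t) = lim_{s→0} s*Y(s) where Y(s) = P(s)/s.
= lim_{s→0} P(s) = P(0) = num(0)/den(0) = 10/1.7 = 5.882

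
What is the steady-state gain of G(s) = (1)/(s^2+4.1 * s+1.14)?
DC gain = G(0) = num(0)/den(0) = 1/1.14 = 0.8772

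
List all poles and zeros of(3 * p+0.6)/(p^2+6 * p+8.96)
Set denominator = 0: p^2 + 6*p + 8.96 = (p + 3.2)(p + 2.8) = 0 → Poles: -2.8, -3.2
Set numerator = 0: 3*p + 0.6 = 0 → Zeros: -0.2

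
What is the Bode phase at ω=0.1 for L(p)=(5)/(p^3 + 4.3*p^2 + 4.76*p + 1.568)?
Substitute p = j*0.1: L(j0.1) = 2.98873 - 0.930916j.
∠L(j0.1) = atan2(Im, Re) = atan2(-0.930916, 2.98873) = -17.30°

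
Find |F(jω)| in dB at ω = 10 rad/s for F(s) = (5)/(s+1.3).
Substitute s = j*10: F(j10) = 0.0639198 - 0.49169j.
|F(j10)| = sqrt(Re² + Im²) = 0.4958.
20*log₁₀(0.4958) = -6.09 dB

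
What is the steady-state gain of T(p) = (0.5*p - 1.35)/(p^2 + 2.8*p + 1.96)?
DC gain = T(0) = num(0)/den(0) = -1.35/1.96 = -0.6888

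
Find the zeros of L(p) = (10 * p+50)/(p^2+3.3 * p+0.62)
Set numerator = 0: 10*p + 50 = 0 → Zeros: -5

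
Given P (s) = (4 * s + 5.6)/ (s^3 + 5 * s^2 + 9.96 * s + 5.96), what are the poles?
Set denominator = 0: s^3 + 5*s^2 + 9.96*s + 5.96 = (s + 1)(s^2 + 4*s + 5.96) = 0 → Poles: -1, -2 + 1.4j, -2 - 1.4j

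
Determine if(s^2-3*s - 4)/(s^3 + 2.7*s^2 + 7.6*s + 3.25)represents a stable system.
Denominator: s^3 + 2.7*s^2 + 7.6*s + 3.25 = (s + 0.5)(s^2 + 2.2*s + 6.5). Poles: -0.5, -1.1 + 2.3j, -1.1 - 2.3j. All Re(p)<0: Yes (stable)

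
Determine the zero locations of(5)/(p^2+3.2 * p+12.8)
Numerator is a nonzero constant (5) → Zeros: none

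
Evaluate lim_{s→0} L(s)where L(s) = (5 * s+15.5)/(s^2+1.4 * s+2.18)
DC gain = L(0) = num(0)/den(0) = 15.5/2.18 = 7.11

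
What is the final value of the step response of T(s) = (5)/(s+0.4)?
FVT: lim_{t→∞} y(t) = lim_{s→0} s*Y(s) where Y(s) = T(s)/s.
= lim_{s→0} T(s) = T(0) = num(0)/den(0) = 5/0.4 = 12.5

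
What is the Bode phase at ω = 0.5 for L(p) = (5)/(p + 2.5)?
Substitute p = j*0.5: L(j0.5) = 1.92308 - 0.384615j.
∠L(j0.5) = atan2(Im, Re) = atan2(-0.384615, 1.92308) = -11.31°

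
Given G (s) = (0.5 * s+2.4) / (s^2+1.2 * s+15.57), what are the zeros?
Set numerator = 0: 0.5*s + 2.4 = 0 → Zeros: -4.8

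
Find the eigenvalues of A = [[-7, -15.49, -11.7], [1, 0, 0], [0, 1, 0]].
Eigenvalues solve det(λI - A) = 0.
Characteristic polynomial: λ^3 + 7*λ^2 + 15.49*λ + 11.7 = 0.
Factor: (λ + 3.6)(λ^2 + 3.4*λ + 3.25) = 0.
Roots: -1.7 + 0.6j, -1.7 - 0.6j, -3.6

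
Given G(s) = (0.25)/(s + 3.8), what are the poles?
Set denominator = 0: s + 3.8 = 0 → Poles: -3.8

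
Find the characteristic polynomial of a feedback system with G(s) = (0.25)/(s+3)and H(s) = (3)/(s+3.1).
Characteristic poly = G_den * H_den + G_num * H_num = (s^2 + 6.1*s + 9.3) + (0.75) = s^2 + 6.1*s + 10.05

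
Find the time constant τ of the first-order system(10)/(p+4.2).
First-order system: τ = -1/pole. Pole = -4.2. τ = -1/(-4.2) = 0.2381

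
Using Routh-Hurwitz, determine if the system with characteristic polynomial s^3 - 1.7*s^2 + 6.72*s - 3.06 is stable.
Routh array:
s^3: [1, 6.72]; s^2: [-1.7, -3.06]; s^1: [4.92]; s^0: [-3.06]
First column: [1, -1.7, 4.92, -3.06]. Sign changes = 3.
No, unstable (3 RHP root(s))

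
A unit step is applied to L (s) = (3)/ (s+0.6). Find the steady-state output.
FVT: lim_{t→∞} y(t) = lim_{s→0} s*Y(s) where Y(s) = L(s)/s.
= lim_{s→0} L(s) = L(0) = num(0)/den(0) = 3/0.6 = 5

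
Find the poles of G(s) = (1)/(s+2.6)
Set denominator = 0: s + 2.6 = 0 → Poles: -2.6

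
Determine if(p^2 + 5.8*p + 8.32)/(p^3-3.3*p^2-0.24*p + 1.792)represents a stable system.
Denominator: p^3 - 3.3*p^2 - 0.24*p + 1.792 = (p - 0.8)(p - 3.2)(p + 0.7). Poles: -0.7, 0.8, 3.2. All Re(p)<0: No (unstable)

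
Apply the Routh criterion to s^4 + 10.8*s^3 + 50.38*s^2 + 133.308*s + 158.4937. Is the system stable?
Routh array:
s^4: [1, 50.38, 158.4937]; s^3: [10.8, 133.308]; s^2: [38.0367, 158.4937]; s^1: [88.3058]; s^0: [158.4937]
First column: [1, 10.8, 38.0367, 88.3058, 158.4937]. Sign changes = 0.
Yes, stable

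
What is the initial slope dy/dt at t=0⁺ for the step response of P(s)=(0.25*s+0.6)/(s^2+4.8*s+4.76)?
IVT: y'(0⁺) = lim_{s→∞} s²·Y(s) = lim_{s→∞} s·P(s).
deg(num) = 1, deg(den) = 2, relative degree = 1, so s·P(s) → (leading num)/(leading den) = 0.25/1 = 0.25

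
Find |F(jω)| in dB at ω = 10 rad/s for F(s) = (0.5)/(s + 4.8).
Substitute s = j*10: F(j10) = 0.0195059 - 0.0406372j.
|F(j10)| = sqrt(Re² + Im²) = 0.04508.
20*log₁₀(0.04508) = -26.92 dB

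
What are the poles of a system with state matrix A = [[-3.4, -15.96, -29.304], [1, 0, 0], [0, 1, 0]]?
Eigenvalues solve det(λI - A) = 0.
Characteristic polynomial: λ^3 + 3.4*λ^2 + 15.96*λ + 29.304 = 0.
Factor: (λ + 2.2)(λ^2 + 1.2*λ + 13.32) = 0.
Roots: -0.6 + 3.6j, -0.6 - 3.6j, -2.2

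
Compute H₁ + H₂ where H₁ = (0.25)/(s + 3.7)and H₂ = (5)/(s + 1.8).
Parallel: H = H₁ + H₂ = (n₁·d₂ + n₂·d₁)/(d₁·d₂).
n₁·d₂ = 0.25*s + 0.45. n₂·d₁ = 5*s + 18.5. Sum = 5.25*s + 18.95. d₁·d₂ = s^2 + 5.5*s + 6.66.
H(s) = (5.25*s + 18.95)/(s^2 + 5.5*s + 6.66)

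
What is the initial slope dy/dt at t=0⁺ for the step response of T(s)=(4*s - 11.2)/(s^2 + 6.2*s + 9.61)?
IVT: y'(0⁺) = lim_{s→∞} s²·Y(s) = lim_{s→∞} s·T(s).
deg(num) = 1, deg(den) = 2, relative degree = 1, so s·T(s) → (leading num)/(leading den) = 4/1 = 4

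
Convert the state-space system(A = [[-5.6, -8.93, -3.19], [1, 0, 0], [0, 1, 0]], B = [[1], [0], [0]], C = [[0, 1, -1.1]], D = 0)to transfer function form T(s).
T(s) = C(sI - A)⁻¹B + D.
Characteristic polynomial det(sI - A) = s^3 + 5.6*s^2 + 8.93*s + 3.19.
Numerator from C·adj(sI-A)·B + D·det(sI-A) = s - 1.1.
T(s) = (s - 1.1)/(s^3 + 5.6*s^2 + 8.93*s + 3.19)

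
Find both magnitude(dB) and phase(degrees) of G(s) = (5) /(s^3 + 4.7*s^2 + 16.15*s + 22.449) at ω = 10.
Substitute s = j*10: G(j10) = -0.00247708 + 0.00464088j.
|G| = 20*log₁₀(sqrt(Re²+Im²)) = -45.58 dB.
∠G = atan2(Im, Re) = 118.09° (principal value).
Summing the individual angle contributions Σ∠(j10 − zᵢ) − Σ∠(j10 − pₖ) over the 0 zero(s) and 3 pole(s), each followed continuously from ω = 0 (DC phase referenced to (−180°, 180°]), gives -241.91°, i.e. the principal value - 360°. Continuous Bode phase = -241.91°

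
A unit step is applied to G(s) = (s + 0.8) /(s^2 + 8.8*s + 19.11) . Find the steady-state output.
FVT: lim_{t→∞} y(t) = lim_{s→0} s*Y(s) where Y(s) = G(s)/s.
= lim_{s→0} G(s) = G(0) = num(0)/den(0) = 0.8/19.11 = 0.04186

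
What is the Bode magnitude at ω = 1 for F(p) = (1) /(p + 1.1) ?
Substitute p = j*1: F(j1) = 0.497738 - 0.452489j.
|F(j1)| = sqrt(Re² + Im²) = 0.6727.
20*log₁₀(0.6727) = -3.44 dB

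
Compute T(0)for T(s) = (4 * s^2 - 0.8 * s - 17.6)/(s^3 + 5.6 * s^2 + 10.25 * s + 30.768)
DC gain = T(0) = num(0)/den(0) = -17.6/30.768 = -0.572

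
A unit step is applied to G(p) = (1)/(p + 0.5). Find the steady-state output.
FVT: lim_{t→∞} y(t) = lim_{p→0} p*Y(p) where Y(p) = G(p)/p.
= lim_{p→0} G(p) = G(0) = num(0)/den(0) = 1/0.5 = 2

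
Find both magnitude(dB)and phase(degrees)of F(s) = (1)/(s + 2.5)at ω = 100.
Substitute s = j*100: F(j100) = 0.000249844 - 0.00999375j.
|F| = 20*log₁₀(sqrt(Re²+Im²)) = -40.00 dB.
∠F = atan2(Im, Re) = -88.57°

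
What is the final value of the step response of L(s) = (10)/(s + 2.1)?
FVT: lim_{t→∞} y(t) = lim_{s→0} s*Y(s) where Y(s) = L(s)/s.
= lim_{s→0} L(s) = L(0) = num(0)/den(0) = 10/2.1 = 4.762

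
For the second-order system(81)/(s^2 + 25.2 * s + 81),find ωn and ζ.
Standard form: ωn²/(s²+2ζωn·s+ωn²).
const=81=ωn² → ωn=9, s coeff=25.2=2ζωn → ζ=1.4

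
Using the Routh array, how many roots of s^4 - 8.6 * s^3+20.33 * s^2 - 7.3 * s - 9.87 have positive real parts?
Routh array:
s^4: [1, 20.33, -9.87]; s^3: [-8.6, -7.3]; s^2: [19.4812, -9.87]; s^1: [-11.6571]; s^0: [-9.87]
First column: [1, -8.6, 19.4812, -11.6571, -9.87]. Sign changes = RHP roots = 3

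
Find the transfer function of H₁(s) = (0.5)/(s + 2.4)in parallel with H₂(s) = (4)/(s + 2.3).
Parallel: H = H₁ + H₂ = (n₁·d₂ + n₂·d₁)/(d₁·d₂).
n₁·d₂ = 0.5*s + 1.15. n₂·d₁ = 4*s + 9.6. Sum = 4.5*s + 10.75. d₁·d₂ = s^2 + 4.7*s + 5.52.
H(s) = (4.5*s + 10.75)/(s^2 + 4.7*s + 5.52)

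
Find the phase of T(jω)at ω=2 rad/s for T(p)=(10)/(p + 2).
Substitute p = j*2: T(j2) = 2.5 - 2.5j.
∠T(j2) = atan2(Im, Re) = atan2(-2.5, 2.5) = -45.00°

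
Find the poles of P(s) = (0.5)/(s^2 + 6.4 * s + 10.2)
Set denominator = 0: s^2 + 6.4*s + 10.2 = (s + 3.4)(s + 3) = 0 → Poles: -3, -3.4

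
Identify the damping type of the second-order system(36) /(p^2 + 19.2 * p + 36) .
Standard form: ωn²/(p²+2ζωn·p+ωn²) gives ωn=6, ζ=1.6.
Overdamped (ζ = 1.6 > 1)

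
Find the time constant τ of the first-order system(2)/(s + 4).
First-order system: τ = -1/pole. Pole = -4. τ = -1/(-4) = 0.25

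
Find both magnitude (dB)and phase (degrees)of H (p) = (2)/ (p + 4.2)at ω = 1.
Substitute p = j*1: H(j1) = 0.450644 - 0.107296j.
|H| = 20*log₁₀(sqrt(Re²+Im²)) = -6.68 dB.
∠H = atan2(Im, Re) = -13.39°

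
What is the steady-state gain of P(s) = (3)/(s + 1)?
DC gain = P(0) = num(0)/den(0) = 3/1 = 3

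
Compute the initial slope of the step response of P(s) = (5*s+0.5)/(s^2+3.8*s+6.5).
IVT: y'(0⁺) = lim_{s→∞} s²·Y(s) = lim_{s→∞} s·P(s).
deg(num) = 1, deg(den) = 2, relative degree = 1, so s·P(s) → (leading num)/(leading den) = 5/1 = 5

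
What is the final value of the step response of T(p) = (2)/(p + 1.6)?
FVT: lim_{t→∞} y(t) = lim_{p→0} p*Y(p) where Y(p) = T(p)/p.
= lim_{p→0} T(p) = T(0) = num(0)/den(0) = 2/1.6 = 1.25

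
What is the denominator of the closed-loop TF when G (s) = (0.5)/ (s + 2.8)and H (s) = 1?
Characteristic poly = G_den * H_den + G_num * H_num = (s + 2.8) + (0.5) = s + 3.3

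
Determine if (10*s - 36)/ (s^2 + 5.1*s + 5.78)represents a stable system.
Denominator: s^2 + 5.1*s + 5.78 = (s + 1.7)(s + 3.4). Poles: -1.7, -3.4. All Re(p)<0: Yes (stable)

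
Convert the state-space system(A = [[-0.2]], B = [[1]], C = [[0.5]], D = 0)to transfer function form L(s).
L(s) = C(sI - A)⁻¹B + D.
Characteristic polynomial det(sI - A) = s + 0.2.
Numerator from C·adj(sI-A)·B + D·det(sI-A) = 0.5.
L(s) = (0.5)/(s + 0.2)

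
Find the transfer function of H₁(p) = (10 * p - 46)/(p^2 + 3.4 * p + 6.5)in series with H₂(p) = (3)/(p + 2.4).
Series: H = H₁ · H₂ = (n₁·n₂)/(d₁·d₂).
Num: n₁·n₂ = 30*p - 138. Den: d₁·d₂ = p^3 + 5.8*p^2 + 14.66*p + 15.6.
H(p) = (30*p - 138)/(p^3 + 5.8*p^2 + 14.66*p + 15.6)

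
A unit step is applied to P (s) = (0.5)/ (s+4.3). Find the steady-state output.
FVT: lim_{t→∞} y(t) = lim_{s→0} s*Y(s) where Y(s) = P(s)/s.
= lim_{s→0} P(s) = P(0) = num(0)/den(0) = 0.5/4.3 = 0.1163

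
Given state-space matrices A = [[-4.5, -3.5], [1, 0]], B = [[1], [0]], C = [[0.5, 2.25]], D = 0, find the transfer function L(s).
L(s) = C(sI - A)⁻¹B + D.
Characteristic polynomial det(sI - A) = s^2 + 4.5*s + 3.5.
Numerator from C·adj(sI-A)·B + D·det(sI-A) = 0.5*s + 2.25.
L(s) = (0.5*s + 2.25)/(s^2 + 4.5*s + 3.5)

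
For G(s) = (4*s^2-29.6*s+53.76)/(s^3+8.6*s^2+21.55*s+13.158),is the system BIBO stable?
Denominator: s^3 + 8.6*s^2 + 21.55*s + 13.158 = (s + 3.4)(s + 0.9)(s + 4.3). Poles: -0.9, -3.4, -4.3. All Re(p)<0: Yes (stable)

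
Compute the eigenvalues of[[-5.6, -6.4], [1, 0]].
Eigenvalues solve det(λI - A) = 0.
Characteristic polynomial: λ^2 + 5.6*λ + 6.4 = 0.
Factor: (λ + 1.6)(λ + 4) = 0.
Roots: -1.6, -4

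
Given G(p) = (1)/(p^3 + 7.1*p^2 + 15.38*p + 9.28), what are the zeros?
Numerator is a nonzero constant (1) → Zeros: none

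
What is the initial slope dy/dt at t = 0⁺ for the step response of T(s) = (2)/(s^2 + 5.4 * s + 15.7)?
IVT: y'(0⁺) = lim_{s→∞} s²·Y(s) = lim_{s→∞} s·T(s).
deg(num) = 0, deg(den) = 2, relative degree = 2 ≥ 2, so s·T(s) → 0. Initial slope = 0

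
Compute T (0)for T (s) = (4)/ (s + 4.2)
DC gain = T(0) = num(0)/den(0) = 4/4.2 = 0.9524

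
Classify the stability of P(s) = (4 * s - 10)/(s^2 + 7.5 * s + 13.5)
Denominator: s^2 + 7.5*s + 13.5 = (s + 3)(s + 4.5). Poles: -3, -4.5. Stable (all poles in LHP)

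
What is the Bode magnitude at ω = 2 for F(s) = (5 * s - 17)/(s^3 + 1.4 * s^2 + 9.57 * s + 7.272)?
Substitute s = j*2: F(j2) = 0.653894 + 1.62418j.
|F(j2)| = sqrt(Re² + Im²) = 1.751.
20*log₁₀(1.751) = 4.87 dB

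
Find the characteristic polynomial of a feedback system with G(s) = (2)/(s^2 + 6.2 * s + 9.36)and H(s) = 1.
Characteristic poly = G_den * H_den + G_num * H_num = (s^2 + 6.2*s + 9.36) + (2) = s^2 + 6.2*s + 11.36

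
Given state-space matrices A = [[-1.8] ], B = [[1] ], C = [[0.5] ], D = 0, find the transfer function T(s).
T(s) = C(sI - A)⁻¹B + D.
Characteristic polynomial det(sI - A) = s + 1.8.
Numerator from C·adj(sI-A)·B + D·det(sI-A) = 0.5.
T(s) = (0.5)/(s + 1.8)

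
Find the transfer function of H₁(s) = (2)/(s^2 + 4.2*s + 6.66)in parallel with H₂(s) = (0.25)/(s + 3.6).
Parallel: H = H₁ + H₂ = (n₁·d₂ + n₂·d₁)/(d₁·d₂).
n₁·d₂ = 2*s + 7.2. n₂·d₁ = 0.25*s^2 + 1.05*s + 1.665. Sum = 0.25*s^2 + 3.05*s + 8.865. d₁·d₂ = s^3 + 7.8*s^2 + 21.78*s + 23.976.
H(s) = (0.25*s^2 + 3.05*s + 8.865)/(s^3 + 7.8*s^2 + 21.78*s + 23.976)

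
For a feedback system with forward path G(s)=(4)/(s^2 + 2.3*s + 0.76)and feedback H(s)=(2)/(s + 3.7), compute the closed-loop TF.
Closed-loop T = G/(1+GH).
Numerator: G_num * H_den = 4*s + 14.8.
Denominator: G_den * H_den + G_num * H_num = (s^3 + 6*s^2 + 9.27*s + 2.812) + (8) = s^3 + 6*s^2 + 9.27*s + 10.812.
T(s) = (4*s + 14.8)/(s^3 + 6*s^2 + 9.27*s + 10.812)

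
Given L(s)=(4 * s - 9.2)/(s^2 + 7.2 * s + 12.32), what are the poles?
Set denominator = 0: s^2 + 7.2*s + 12.32 = (s + 4.4)(s + 2.8) = 0 → Poles: -2.8, -4.4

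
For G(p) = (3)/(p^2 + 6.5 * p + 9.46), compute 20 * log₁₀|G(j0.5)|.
Substitute p = j*0.5: G(j0.5) = 0.289663 - 0.102216j.
|G(j0.5)| = sqrt(Re² + Im²) = 0.3072.
20*log₁₀(0.3072) = -10.25 dB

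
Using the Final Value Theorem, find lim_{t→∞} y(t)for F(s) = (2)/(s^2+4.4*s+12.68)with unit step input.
FVT: lim_{t→∞} y(t) = lim_{s→0} s*Y(s) where Y(s) = F(s)/s.
= lim_{s→0} F(s) = F(0) = num(0)/den(0) = 2/12.68 = 0.1577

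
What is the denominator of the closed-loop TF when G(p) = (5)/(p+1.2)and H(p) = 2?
Characteristic poly = G_den * H_den + G_num * H_num = (p + 1.2) + (10) = p + 11.2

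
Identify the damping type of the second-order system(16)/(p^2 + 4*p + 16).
Standard form: ωn²/(p²+2ζωn·p+ωn²) gives ωn=4, ζ=0.5.
Underdamped (ζ = 0.5 < 1)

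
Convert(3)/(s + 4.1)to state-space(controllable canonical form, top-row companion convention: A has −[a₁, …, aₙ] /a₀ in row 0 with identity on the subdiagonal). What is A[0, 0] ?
Reachable canonical form for den = s + 4.1: top row of A = -[a₁,a₂,...,aₙ]/a₀, ones on the subdiagonal, zeros elsewhere.
A = [[-4.1]].
A[0,0] = -4.1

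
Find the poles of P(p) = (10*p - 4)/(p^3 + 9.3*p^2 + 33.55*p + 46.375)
Set denominator = 0: p^3 + 9.3*p^2 + 33.55*p + 46.375 = (p + 3.5)(p^2 + 5.8*p + 13.25) = 0 → Poles: -2.9 + 2.2j, -2.9 - 2.2j, -3.5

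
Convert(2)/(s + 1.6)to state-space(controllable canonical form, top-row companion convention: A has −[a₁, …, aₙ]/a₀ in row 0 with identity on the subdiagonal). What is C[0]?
Reachable canonical form: C = numerator coefficients (right-aligned, zero-padded to length n).
num = 2, C = [[2]].
C[0] = 2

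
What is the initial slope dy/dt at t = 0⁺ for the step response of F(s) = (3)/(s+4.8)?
IVT: y'(0⁺) = lim_{s→∞} s²·Y(s) = lim_{s→∞} s·F(s).
deg(num) = 0, deg(den) = 1, relative degree = 1, so s·F(s) → (leading num)/(leading den) = 3/1 = 3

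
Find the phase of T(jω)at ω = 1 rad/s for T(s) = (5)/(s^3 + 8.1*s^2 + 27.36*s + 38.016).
Substitute s = j*1: T(j1) = 0.0940863 - 0.0829026j.
∠T(j1) = atan2(Im, Re) = atan2(-0.0829026, 0.0940863) = -41.38°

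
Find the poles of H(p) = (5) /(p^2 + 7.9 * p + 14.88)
Set denominator = 0: p^2 + 7.9*p + 14.88 = (p + 4.8)(p + 3.1) = 0 → Poles: -3.1, -4.8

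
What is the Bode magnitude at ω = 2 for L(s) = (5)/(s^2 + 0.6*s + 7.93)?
Substitute s = j*2: L(j2) = 1.16376 - 0.355347j.
|L(j2)| = sqrt(Re² + Im²) = 1.217.
20*log₁₀(1.217) = 1.70 dB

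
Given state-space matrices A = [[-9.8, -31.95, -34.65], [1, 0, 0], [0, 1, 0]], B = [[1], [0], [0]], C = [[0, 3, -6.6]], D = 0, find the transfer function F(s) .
F(s) = C(sI - A)⁻¹B + D.
Characteristic polynomial det(sI - A) = s^3 + 9.8*s^2 + 31.95*s + 34.65.
Numerator from C·adj(sI-A)·B + D·det(sI-A) = 3*s - 6.6.
F(s) = (3*s - 6.6)/(s^3 + 9.8*s^2 + 31.95*s + 34.65)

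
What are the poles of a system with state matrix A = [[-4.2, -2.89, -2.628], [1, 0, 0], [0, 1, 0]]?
Eigenvalues solve det(λI - A) = 0.
Characteristic polynomial: λ^3 + 4.2*λ^2 + 2.89*λ + 2.628 = 0.
Factor: (λ + 3.6)(λ^2 + 0.6*λ + 0.73) = 0.
Roots: -0.3 + 0.8j, -0.3 - 0.8j, -3.6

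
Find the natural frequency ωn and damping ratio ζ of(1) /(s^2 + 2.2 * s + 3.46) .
Underdamped: complex pole -1.1 + 1.5j. ωn = |pole| = 1.86, ζ = -Re(pole)/ωn = 0.5914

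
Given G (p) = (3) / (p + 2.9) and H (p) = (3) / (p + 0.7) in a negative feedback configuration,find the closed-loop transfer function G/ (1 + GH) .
Closed-loop T = G/(1+GH).
Numerator: G_num * H_den = 3*p + 2.1.
Denominator: G_den * H_den + G_num * H_num = (p^2 + 3.6*p + 2.03) + (9) = p^2 + 3.6*p + 11.03.
T(p) = (3*p + 2.1)/(p^2 + 3.6*p + 11.03)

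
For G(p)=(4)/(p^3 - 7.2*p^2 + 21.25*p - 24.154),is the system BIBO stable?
Denominator: p^3 - 7.2*p^2 + 21.25*p - 24.154 = (p - 2.6)(p^2 - 4.6*p + 9.29). Poles: 2.3 + 2j, 2.3 - 2j, 2.6. All Re(p)<0: No (unstable)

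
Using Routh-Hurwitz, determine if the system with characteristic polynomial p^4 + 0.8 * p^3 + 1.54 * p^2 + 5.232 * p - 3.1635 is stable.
Routh array:
p^4: [1, 1.54, -3.1635]; p^3: [0.8, 5.232]; p^2: [-5, -3.1635]; p^1: [4.72584]; p^0: [-3.1635]
First column: [1, 0.8, -5, 4.72584, -3.1635]. Sign changes = 3.
No, unstable (3 RHP root(s))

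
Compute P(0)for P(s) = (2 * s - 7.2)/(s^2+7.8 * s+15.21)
DC gain = P(0) = num(0)/den(0) = -7.2/15.21 = -0.4734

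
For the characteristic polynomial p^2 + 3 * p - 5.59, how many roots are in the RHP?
p^2 + 3*p - 5.59 = (p - 1.3)(p + 4.3). Poles: -4.3, 1.3. RHP poles (Re>0): 1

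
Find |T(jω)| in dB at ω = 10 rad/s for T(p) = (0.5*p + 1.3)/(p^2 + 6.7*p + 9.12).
Substitute p = j*10: T(j10) = 0.0170107 - 0.0424767j.
|T(j10)| = sqrt(Re² + Im²) = 0.04576.
20*log₁₀(0.04576) = -26.79 dB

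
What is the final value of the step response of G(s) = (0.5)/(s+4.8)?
FVT: lim_{t→∞} y(t) = lim_{s→0} s*Y(s) where Y(s) = G(s)/s.
= lim_{s→0} G(s) = G(0) = num(0)/den(0) = 0.5/4.8 = 0.1042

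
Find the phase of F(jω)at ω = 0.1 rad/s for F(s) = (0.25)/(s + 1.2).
Substitute s = j*0.1: F(j0.1) = 0.206897 - 0.0172414j.
∠F(j0.1) = atan2(Im, Re) = atan2(-0.0172414, 0.206897) = -4.76°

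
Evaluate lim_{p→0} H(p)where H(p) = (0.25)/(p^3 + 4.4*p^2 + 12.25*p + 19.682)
DC gain = H(0) = num(0)/den(0) = 0.25/19.682 = 0.0127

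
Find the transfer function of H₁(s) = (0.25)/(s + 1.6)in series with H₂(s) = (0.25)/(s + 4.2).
Series: H = H₁ · H₂ = (n₁·n₂)/(d₁·d₂).
Num: n₁·n₂ = 0.0625. Den: d₁·d₂ = s^2 + 5.8*s + 6.72.
H(s) = (0.0625)/(s^2 + 5.8*s + 6.72)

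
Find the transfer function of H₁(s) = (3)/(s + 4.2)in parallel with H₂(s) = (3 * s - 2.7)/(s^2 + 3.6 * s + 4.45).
Parallel: H = H₁ + H₂ = (n₁·d₂ + n₂·d₁)/(d₁·d₂).
n₁·d₂ = 3*s^2 + 10.8*s + 13.35. n₂·d₁ = 3*s^2 + 9.9*s - 11.34. Sum = 6*s^2 + 20.7*s + 2.01. d₁·d₂ = s^3 + 7.8*s^2 + 19.57*s + 18.69.
H(s) = (6*s^2 + 20.7*s + 2.01)/(s^3 + 7.8*s^2 + 19.57*s + 18.69)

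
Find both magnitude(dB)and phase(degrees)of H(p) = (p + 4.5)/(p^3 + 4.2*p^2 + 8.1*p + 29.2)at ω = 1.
Substitute p = j*1: H(j1) = 0.177078 - 0.01029j.
|H| = 20*log₁₀(sqrt(Re²+Im²)) = -15.02 dB.
∠H = atan2(Im, Re) = -3.33°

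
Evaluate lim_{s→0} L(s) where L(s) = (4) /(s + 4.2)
DC gain = L(0) = num(0)/den(0) = 4/4.2 = 0.9524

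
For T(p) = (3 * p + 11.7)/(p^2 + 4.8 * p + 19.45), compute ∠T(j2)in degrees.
Substitute p = j*2: T(j2) = 0.720435 - 0.0592996j.
∠T(j2) = atan2(Im, Re) = atan2(-0.0592996, 0.720435) = -4.71°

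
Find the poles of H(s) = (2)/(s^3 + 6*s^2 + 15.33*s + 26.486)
Set denominator = 0: s^3 + 6*s^2 + 15.33*s + 26.486 = (s + 3.8)(s^2 + 2.2*s + 6.97) = 0 → Poles: -1.1 + 2.4j, -1.1 - 2.4j, -3.8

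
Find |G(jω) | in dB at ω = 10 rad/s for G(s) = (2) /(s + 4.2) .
Substitute s = j*10: G(j10) = 0.0714043 - 0.17001j.
|G(j10)| = sqrt(Re² + Im²) = 0.1844.
20*log₁₀(0.1844) = -14.68 dB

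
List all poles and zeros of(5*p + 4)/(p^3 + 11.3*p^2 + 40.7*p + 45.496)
Set denominator = 0: p^3 + 11.3*p^2 + 40.7*p + 45.496 = (p + 2.2)(p + 4.4)(p + 4.7) = 0 → Poles: -2.2, -4.4, -4.7
Set numerator = 0: 5*p + 4 = 0 → Zeros: -0.8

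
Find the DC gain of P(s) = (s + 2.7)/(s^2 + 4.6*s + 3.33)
DC gain = P(0) = num(0)/den(0) = 2.7/3.33 = 0.8108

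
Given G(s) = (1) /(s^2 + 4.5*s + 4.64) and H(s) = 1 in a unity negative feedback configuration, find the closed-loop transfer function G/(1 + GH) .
Closed-loop T = G/(1+GH).
Numerator: G_num * H_den = 1.
Denominator: G_den * H_den + G_num * H_num = (s^2 + 4.5*s + 4.64) + (1) = s^2 + 4.5*s + 5.64.
T(s) = (1)/(s^2 + 4.5*s + 5.64)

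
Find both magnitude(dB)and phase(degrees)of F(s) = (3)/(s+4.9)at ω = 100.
Substitute s = j*100: F(j100) = 0.00146648 - 0.0299281j.
|F| = 20*log₁₀(sqrt(Re²+Im²)) = -30.47 dB.
∠F = atan2(Im, Re) = -87.19°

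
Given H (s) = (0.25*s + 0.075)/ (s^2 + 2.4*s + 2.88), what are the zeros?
Set numerator = 0: 0.25*s + 0.075 = 0 → Zeros: -0.3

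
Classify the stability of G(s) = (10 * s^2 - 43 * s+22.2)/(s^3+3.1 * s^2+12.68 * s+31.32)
Denominator: s^3 + 3.1*s^2 + 12.68*s + 31.32 = (s + 2.7)(s^2 + 0.4*s + 11.6). Poles: -0.2 + 3.4j, -0.2 - 3.4j, -2.7. Stable (all poles in LHP)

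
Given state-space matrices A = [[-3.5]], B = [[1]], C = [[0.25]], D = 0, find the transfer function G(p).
G(p) = C(pI - A)⁻¹B + D.
Characteristic polynomial det(pI - A) = p + 3.5.
Numerator from C·adj(pI-A)·B + D·det(pI-A) = 0.25.
G(p) = (0.25)/(p + 3.5)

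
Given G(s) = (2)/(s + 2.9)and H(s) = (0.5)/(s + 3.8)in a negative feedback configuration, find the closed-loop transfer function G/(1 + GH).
Closed-loop T = G/(1+GH).
Numerator: G_num * H_den = 2*s + 7.6.
Denominator: G_den * H_den + G_num * H_num = (s^2 + 6.7*s + 11.02) + (1) = s^2 + 6.7*s + 12.02.
T(s) = (2*s + 7.6)/(s^2 + 6.7*s + 12.02)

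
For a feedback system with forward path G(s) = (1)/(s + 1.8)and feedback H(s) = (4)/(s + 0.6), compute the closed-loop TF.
Closed-loop T = G/(1+GH).
Numerator: G_num * H_den = s + 0.6.
Denominator: G_den * H_den + G_num * H_num = (s^2 + 2.4*s + 1.08) + (4) = s^2 + 2.4*s + 5.08.
T(s) = (s + 0.6)/(s^2 + 2.4*s + 5.08)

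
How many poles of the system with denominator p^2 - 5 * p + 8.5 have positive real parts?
Poles: 2.5 + 1.5j, 2.5 - 1.5j. RHP poles (Re>0): 2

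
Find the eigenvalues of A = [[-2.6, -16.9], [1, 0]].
Eigenvalues solve det(λI - A) = 0.
Characteristic polynomial: λ^2 + 2.6*λ + 16.9 = 0.
Roots: -1.3 + 3.9j, -1.3 - 3.9j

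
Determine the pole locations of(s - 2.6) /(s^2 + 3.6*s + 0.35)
Set denominator = 0: s^2 + 3.6*s + 0.35 = (s + 0.1)(s + 3.5) = 0 → Poles: -0.1, -3.5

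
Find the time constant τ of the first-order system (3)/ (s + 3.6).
First-order system: τ = -1/pole. Pole = -3.6. τ = -1/(-3.6) = 0.2778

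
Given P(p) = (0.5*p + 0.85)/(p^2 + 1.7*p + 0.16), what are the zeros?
Set numerator = 0: 0.5*p + 0.85 = 0 → Zeros: -1.7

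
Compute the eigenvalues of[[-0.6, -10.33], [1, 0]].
Eigenvalues solve det(λI - A) = 0.
Characteristic polynomial: λ^2 + 0.6*λ + 10.33 = 0.
Roots: -0.3 + 3.2j, -0.3 - 3.2j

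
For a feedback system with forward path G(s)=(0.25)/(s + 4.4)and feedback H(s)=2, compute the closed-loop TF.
Closed-loop T = G/(1+GH).
Numerator: G_num * H_den = 0.25.
Denominator: G_den * H_den + G_num * H_num = (s + 4.4) + (0.5) = s + 4.9.
T(s) = (0.25)/(s + 4.9)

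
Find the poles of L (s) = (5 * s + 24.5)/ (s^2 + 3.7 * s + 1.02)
Set denominator = 0: s^2 + 3.7*s + 1.02 = (s + 3.4)(s + 0.3) = 0 → Poles: -0.3, -3.4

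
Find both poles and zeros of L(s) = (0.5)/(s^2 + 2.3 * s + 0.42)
Set denominator = 0: s^2 + 2.3*s + 0.42 = (s + 0.2)(s + 2.1) = 0 → Poles: -0.2, -2.1
Numerator is a nonzero constant (0.5) → Zeros: none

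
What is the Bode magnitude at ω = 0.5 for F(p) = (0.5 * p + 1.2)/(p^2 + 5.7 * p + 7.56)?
Substitute p = j*0.5: F(j0.5) = 0.154073 - 0.0258697j.
|F(j0.5)| = sqrt(Re² + Im²) = 0.1562.
20*log₁₀(0.1562) = -16.12 dB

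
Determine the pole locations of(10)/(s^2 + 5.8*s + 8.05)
Set denominator = 0: s^2 + 5.8*s + 8.05 = (s + 3.5)(s + 2.3) = 0 → Poles: -2.3, -3.5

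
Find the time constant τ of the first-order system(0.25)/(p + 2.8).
First-order system: τ = -1/pole. Pole = -2.8. τ = -1/(-2.8) = 0.3571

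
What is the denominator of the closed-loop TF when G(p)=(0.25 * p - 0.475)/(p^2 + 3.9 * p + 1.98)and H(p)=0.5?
Characteristic poly = G_den * H_den + G_num * H_num = (p^2 + 3.9*p + 1.98) + (0.125*p - 0.2375) = p^2 + 4.025*p + 1.7425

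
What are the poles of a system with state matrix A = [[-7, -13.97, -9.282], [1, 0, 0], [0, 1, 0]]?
Eigenvalues solve det(λI - A) = 0.
Characteristic polynomial: λ^3 + 7*λ^2 + 13.97*λ + 9.282 = 0.
Factor: (λ + 4.2)(λ^2 + 2.8*λ + 2.21) = 0.
Roots: -1.4 + 0.5j, -1.4 - 0.5j, -4.2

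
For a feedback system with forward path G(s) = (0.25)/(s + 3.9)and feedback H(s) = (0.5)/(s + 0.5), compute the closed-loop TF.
Closed-loop T = G/(1+GH).
Numerator: G_num * H_den = 0.25*s + 0.125.
Denominator: G_den * H_den + G_num * H_num = (s^2 + 4.4*s + 1.95) + (0.125) = s^2 + 4.4*s + 2.075.
T(s) = (0.25*s + 0.125)/(s^2 + 4.4*s + 2.075)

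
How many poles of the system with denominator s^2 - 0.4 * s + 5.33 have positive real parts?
Poles: 0.2 + 2.3j, 0.2 - 2.3j. RHP poles (Re>0): 2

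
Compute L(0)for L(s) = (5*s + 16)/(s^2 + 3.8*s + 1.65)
DC gain = L(0) = num(0)/den(0) = 16/1.65 = 9.697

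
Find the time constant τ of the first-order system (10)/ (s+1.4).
First-order system: τ = -1/pole. Pole = -1.4. τ = -1/(-1.4) = 0.7143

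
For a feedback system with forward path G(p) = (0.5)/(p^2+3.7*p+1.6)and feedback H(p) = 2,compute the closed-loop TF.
Closed-loop T = G/(1+GH).
Numerator: G_num * H_den = 0.5.
Denominator: G_den * H_den + G_num * H_num = (p^2 + 3.7*p + 1.6) + (1) = p^2 + 3.7*p + 2.6.
T(p) = (0.5)/(p^2 + 3.7*p + 2.6)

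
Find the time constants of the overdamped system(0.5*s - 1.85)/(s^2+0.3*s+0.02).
Overdamped: real poles at -0.2, -0.1. τ = -1/pole → τ₁ = 5, τ₂ = 10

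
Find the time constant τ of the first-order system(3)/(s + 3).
First-order system: τ = -1/pole. Pole = -3. τ = -1/(-3) = 0.3333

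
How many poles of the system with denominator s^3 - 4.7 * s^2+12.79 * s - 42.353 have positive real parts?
s^3 - 4.7*s^2 + 12.79*s - 42.353 = (s - 4.1)(s^2 - 0.6*s + 10.33). Poles: 0.3 + 3.2j, 0.3 - 3.2j, 4.1. RHP poles (Re>0): 3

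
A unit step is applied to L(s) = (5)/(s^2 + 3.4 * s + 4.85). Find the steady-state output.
FVT: lim_{t→∞} y(t) = lim_{s→0} s*Y(s) where Y(s) = L(s)/s.
= lim_{s→0} L(s) = L(0) = num(0)/den(0) = 5/4.85 = 1.031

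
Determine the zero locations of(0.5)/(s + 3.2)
Numerator is a nonzero constant (0.5) → Zeros: none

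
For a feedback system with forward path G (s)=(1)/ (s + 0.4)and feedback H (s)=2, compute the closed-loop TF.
Closed-loop T = G/(1+GH).
Numerator: G_num * H_den = 1.
Denominator: G_den * H_den + G_num * H_num = (s + 0.4) + (2) = s + 2.4.
T(s) = (1)/(s + 2.4)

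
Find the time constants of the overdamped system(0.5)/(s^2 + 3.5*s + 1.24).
Overdamped: real poles at -3.1, -0.4. τ = -1/pole → τ₁ = 0.3226, τ₂ = 2.5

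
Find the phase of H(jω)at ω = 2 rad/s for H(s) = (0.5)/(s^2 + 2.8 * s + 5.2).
Substitute s = j*2: H(j2) = 0.0182927 - 0.0853659j.
∠H(j2) = atan2(Im, Re) = atan2(-0.0853659, 0.0182927) = -77.91°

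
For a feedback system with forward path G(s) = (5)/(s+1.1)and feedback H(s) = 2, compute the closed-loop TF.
Closed-loop T = G/(1+GH).
Numerator: G_num * H_den = 5.
Denominator: G_den * H_den + G_num * H_num = (s + 1.1) + (10) = s + 11.1.
T(s) = (5)/(s + 11.1)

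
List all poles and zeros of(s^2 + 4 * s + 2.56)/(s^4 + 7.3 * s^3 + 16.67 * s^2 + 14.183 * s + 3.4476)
Set denominator = 0: s^4 + 7.3*s^3 + 16.67*s^2 + 14.183*s + 3.4476 = (s + 1.3)(s + 1.7)(s + 3.9)(s + 0.4) = 0 → Poles: -0.4, -1.3, -1.7, -3.9
Set numerator = 0: s^2 + 4*s + 2.56 = (s + 0.8)(s + 3.2) = 0 → Zeros: -0.8, -3.2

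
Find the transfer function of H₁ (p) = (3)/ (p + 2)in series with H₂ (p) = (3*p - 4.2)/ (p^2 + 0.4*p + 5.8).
Series: H = H₁ · H₂ = (n₁·n₂)/(d₁·d₂).
Num: n₁·n₂ = 9*p - 12.6. Den: d₁·d₂ = p^3 + 2.4*p^2 + 6.6*p + 11.6.
H(p) = (9*p - 12.6)/(p^3 + 2.4*p^2 + 6.6*p + 11.6)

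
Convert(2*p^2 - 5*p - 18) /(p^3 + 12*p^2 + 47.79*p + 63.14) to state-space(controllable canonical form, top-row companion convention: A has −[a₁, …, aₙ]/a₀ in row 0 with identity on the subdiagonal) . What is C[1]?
Reachable canonical form: C = numerator coefficients (right-aligned, zero-padded to length n).
num = 2*p^2 - 5*p - 18, C = [[2, -5, -18]].
C[1] = -5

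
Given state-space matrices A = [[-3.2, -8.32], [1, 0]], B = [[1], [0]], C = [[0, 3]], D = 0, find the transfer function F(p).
F(p) = C(pI - A)⁻¹B + D.
Characteristic polynomial det(pI - A) = p^2 + 3.2*p + 8.32.
Numerator from C·adj(pI-A)·B + D·det(pI-A) = 3.
F(p) = (3)/(p^2 + 3.2*p + 8.32)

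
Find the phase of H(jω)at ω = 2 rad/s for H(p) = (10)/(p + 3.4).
Substitute p = j*2: H(j2) = 2.18509 - 1.28535j.
∠H(j2) = atan2(Im, Re) = atan2(-1.28535, 2.18509) = -30.47°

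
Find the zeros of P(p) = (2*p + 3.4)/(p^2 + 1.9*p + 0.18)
Set numerator = 0: 2*p + 3.4 = 0 → Zeros: -1.7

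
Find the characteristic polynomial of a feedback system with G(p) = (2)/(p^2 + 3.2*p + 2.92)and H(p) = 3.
Characteristic poly = G_den * H_den + G_num * H_num = (p^2 + 3.2*p + 2.92) + (6) = p^2 + 3.2*p + 8.92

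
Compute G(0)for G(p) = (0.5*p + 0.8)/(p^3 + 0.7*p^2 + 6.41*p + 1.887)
DC gain = G(0) = num(0)/den(0) = 0.8/1.887 = 0.424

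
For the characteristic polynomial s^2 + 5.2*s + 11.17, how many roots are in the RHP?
Poles: -2.6 + 2.1j, -2.6 - 2.1j. RHP poles (Re>0): 0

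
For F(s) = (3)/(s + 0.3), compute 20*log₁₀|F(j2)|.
Substitute s = j*2: F(j2) = 0.220049 - 1.46699j.
|F(j2)| = sqrt(Re² + Im²) = 1.483.
20*log₁₀(1.483) = 3.43 dB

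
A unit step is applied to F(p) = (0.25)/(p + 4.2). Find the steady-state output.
FVT: lim_{t→∞} y(t) = lim_{p→0} p*Y(p) where Y(p) = F(p)/p.
= lim_{p→0} F(p) = F(0) = num(0)/den(0) = 0.25/4.2 = 0.05952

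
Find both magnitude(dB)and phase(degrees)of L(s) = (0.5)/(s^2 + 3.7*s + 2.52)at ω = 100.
Substitute s = j*100: L(j100) = -4.99442e-05 - 1.8484e-06j.
|L| = 20*log₁₀(sqrt(Re²+Im²)) = -86.02 dB.
∠L = atan2(Im, Re) = -177.88°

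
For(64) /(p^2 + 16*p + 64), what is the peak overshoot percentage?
Standard form: ωn²/(p²+2ζωn·p+ωn²) → ωn = 8, ζ = 1.
ζ ≥ 1, so the response is non-oscillatory: peak overshoot = 0%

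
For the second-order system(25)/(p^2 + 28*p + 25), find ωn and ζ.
Standard form: ωn²/(p²+2ζωn·p+ωn²).
const=25=ωn² → ωn=5, p coeff=28=2ζωn → ζ=2.8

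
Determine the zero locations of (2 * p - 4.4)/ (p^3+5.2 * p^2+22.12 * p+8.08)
Set numerator = 0: 2*p - 4.4 = 0 → Zeros: 2.2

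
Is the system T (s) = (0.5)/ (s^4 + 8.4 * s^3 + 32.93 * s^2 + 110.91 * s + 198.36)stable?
Denominator: s^4 + 8.4*s^3 + 32.93*s^2 + 110.91*s + 198.36 = (s + 3.8)(s + 4)(s^2 + 0.6*s + 13.05). Poles: -0.3 + 3.6j, -0.3 - 3.6j, -3.8, -4. All Re(p)<0: Yes (stable)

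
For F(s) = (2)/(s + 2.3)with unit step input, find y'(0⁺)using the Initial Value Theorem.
IVT: y'(0⁺) = lim_{s→∞} s²·Y(s) = lim_{s→∞} s·F(s).
deg(num) = 0, deg(den) = 1, relative degree = 1, so s·F(s) → (leading num)/(leading den) = 2/1 = 2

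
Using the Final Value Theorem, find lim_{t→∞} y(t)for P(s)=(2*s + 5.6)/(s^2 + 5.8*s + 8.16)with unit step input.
FVT: lim_{t→∞} y(t) = lim_{s→0} s*Y(s) where Y(s) = P(s)/s.
= lim_{s→0} P(s) = P(0) = num(0)/den(0) = 5.6/8.16 = 0.6863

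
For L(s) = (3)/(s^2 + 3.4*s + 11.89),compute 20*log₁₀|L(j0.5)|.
Substitute s = j*0.5: L(j0.5) = 0.252349 - 0.0368551j.
|L(j0.5)| = sqrt(Re² + Im²) = 0.255.
20*log₁₀(0.255) = -11.87 dB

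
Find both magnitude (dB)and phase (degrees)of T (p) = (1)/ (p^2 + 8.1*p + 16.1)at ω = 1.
Substitute p = j*1: T(j1) = 0.051427 - 0.0275867j.
|T| = 20*log₁₀(sqrt(Re²+Im²)) = -24.68 dB.
∠T = atan2(Im, Re) = -28.21°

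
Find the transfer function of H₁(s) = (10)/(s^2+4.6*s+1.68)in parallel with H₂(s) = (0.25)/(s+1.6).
Parallel: H = H₁ + H₂ = (n₁·d₂ + n₂·d₁)/(d₁·d₂).
n₁·d₂ = 10*s + 16. n₂·d₁ = 0.25*s^2 + 1.15*s + 0.42. Sum = 0.25*s^2 + 11.15*s + 16.42. d₁·d₂ = s^3 + 6.2*s^2 + 9.04*s + 2.688.
H(s) = (0.25*s^2 + 11.15*s + 16.42)/(s^3 + 6.2*s^2 + 9.04*s + 2.688)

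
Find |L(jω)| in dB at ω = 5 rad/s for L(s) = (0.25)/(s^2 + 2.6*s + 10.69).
Substitute s = j*5: L(j5) = -0.00957124 - 0.00869504j.
|L(j5)| = sqrt(Re² + Im²) = 0.01293.
20*log₁₀(0.01293) = -37.77 dB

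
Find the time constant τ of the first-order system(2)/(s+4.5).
First-order system: τ = -1/pole. Pole = -4.5. τ = -1/(-4.5) = 0.2222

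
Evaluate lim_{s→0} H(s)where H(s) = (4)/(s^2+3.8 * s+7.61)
DC gain = H(0) = num(0)/den(0) = 4/7.61 = 0.5256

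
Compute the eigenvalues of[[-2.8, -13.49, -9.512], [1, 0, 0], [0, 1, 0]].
Eigenvalues solve det(λI - A) = 0.
Characteristic polynomial: λ^3 + 2.8*λ^2 + 13.49*λ + 9.512 = 0.
Factor: (λ + 0.8)(λ^2 + 2*λ + 11.89) = 0.
Roots: -0.8, -1 + 3.3j, -1 - 3.3j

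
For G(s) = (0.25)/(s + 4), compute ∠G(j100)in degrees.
Substitute s = j*100: G(j100) = 9.98403e-05 - 0.00249601j.
∠G(j100) = atan2(Im, Re) = atan2(-0.00249601, 9.98403e-05) = -87.71°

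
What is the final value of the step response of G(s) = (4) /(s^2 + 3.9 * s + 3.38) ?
FVT: lim_{t→∞} y(t) = lim_{s→0} s*Y(s) where Y(s) = G(s)/s.
= lim_{s→0} G(s) = G(0) = num(0)/den(0) = 4/3.38 = 1.183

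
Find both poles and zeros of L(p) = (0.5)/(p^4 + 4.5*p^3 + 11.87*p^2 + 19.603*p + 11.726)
Set denominator = 0: p^4 + 4.5*p^3 + 11.87*p^2 + 19.603*p + 11.726 = (p + 2)(p + 1.1)(p^2 + 1.4*p + 5.33) = 0 → Poles: -0.7 + 2.2j, -0.7 - 2.2j, -1.1, -2
Numerator is a nonzero constant (0.5) → Zeros: none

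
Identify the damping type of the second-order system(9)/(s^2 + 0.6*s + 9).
Standard form: ωn²/(s²+2ζωn·s+ωn²) gives ωn=3, ζ=0.1.
Underdamped (ζ = 0.1 < 1)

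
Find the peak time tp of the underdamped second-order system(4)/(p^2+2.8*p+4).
Standard form: ωn²/(p²+2ζωn·p+ωn²) → ωn = 2, ζ = 0.7.
ωd = ωn·√(1-ζ²) = 2·√(1-0.7²) = 1.428.
tp = π/ωd = π/1.428 = 2.2 s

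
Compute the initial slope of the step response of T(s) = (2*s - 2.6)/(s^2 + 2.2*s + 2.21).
IVT: y'(0⁺) = lim_{s→∞} s²·Y(s) = lim_{s→∞} s·T(s).
deg(num) = 1, deg(den) = 2, relative degree = 1, so s·T(s) → (leading num)/(leading den) = 2/1 = 2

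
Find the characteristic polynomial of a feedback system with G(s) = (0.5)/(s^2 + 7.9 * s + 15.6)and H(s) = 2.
Characteristic poly = G_den * H_den + G_num * H_num = (s^2 + 7.9*s + 15.6) + (1) = s^2 + 7.9*s + 16.6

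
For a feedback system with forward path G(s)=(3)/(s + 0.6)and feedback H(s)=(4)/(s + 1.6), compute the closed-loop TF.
Closed-loop T = G/(1+GH).
Numerator: G_num * H_den = 3*s + 4.8.
Denominator: G_den * H_den + G_num * H_num = (s^2 + 2.2*s + 0.96) + (12) = s^2 + 2.2*s + 12.96.
T(s) = (3*s + 4.8)/(s^2 + 2.2*s + 12.96)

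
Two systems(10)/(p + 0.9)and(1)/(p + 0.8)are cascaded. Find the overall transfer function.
Series: H = H₁ · H₂ = (n₁·n₂)/(d₁·d₂).
Num: n₁·n₂ = 10. Den: d₁·d₂ = p^2 + 1.7*p + 0.72.
H(p) = (10)/(p^2 + 1.7*p + 0.72)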